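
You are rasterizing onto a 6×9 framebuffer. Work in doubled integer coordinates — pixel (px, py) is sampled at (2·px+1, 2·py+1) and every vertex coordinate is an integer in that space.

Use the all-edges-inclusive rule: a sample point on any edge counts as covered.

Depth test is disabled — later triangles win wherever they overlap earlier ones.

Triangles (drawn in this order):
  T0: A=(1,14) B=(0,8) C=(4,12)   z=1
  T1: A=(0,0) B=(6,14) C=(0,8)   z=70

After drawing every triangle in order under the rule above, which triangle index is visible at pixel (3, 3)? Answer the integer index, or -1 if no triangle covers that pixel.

T0:
  2·area = 20
  edge (1, 14)→(0, 8): d=(-1,-6) inclusive
  edge (0, 8)→(4, 12): d=(4,4) inclusive
  edge (4, 12)→(1, 14): d=(-3,2) inclusive
    (0,4)@(1, 9): e=[5,0,15] → X  [on edge]
    (1,4)@(3, 9): e=[17,-8,11] → .
    (0,5)@(1, 11): e=[3,8,9] → X
    (1,5)@(3, 11): e=[15,0,5] → X  [on edge]
    (2,5)@(5, 11): e=[27,-8,1] → .
    (0,6)@(1, 13): e=[1,16,3] → X
    (1,6)@(3, 13): e=[13,8,-1] → .
    (2,6)@(5, 13): e=[25,0,-5] → .  [on edge]
    (0,7)@(1, 15): e=[-1,24,-3] → .
    (3,7)@(7, 15): e=[35,0,-15] → .  [on edge]
    (4,8)@(9, 17): e=[45,0,-25] → .  [on edge]
  covered (4 px):
    . . . . . .
    . . . . . .
    . . . . . .
    . . . . . .
    X . . . . .
    X X . . . .
    X . . . . .
    . . . . . .
    . . . . . .
T1:
  2·area = 48
  edge (0, 0)→(6, 14): d=(6,14) inclusive
  edge (6, 14)→(0, 8): d=(-6,-6) inclusive
  edge (0, 8)→(0, 0): d=(0,-8) inclusive
    (0,1)@(1, 3): e=[4,36,8] → X
    (1,1)@(3, 3): e=[-24,48,24] → .
    (0,2)@(1, 5): e=[16,24,8] → X
    (1,2)@(3, 5): e=[-12,36,24] → .
    (0,3)@(1, 7): e=[28,12,8] → X
    (1,3)@(3, 7): e=[0,24,24] → X  [on edge]
    (2,3)@(5, 7): e=[-28,36,40] → .
    (0,4)@(1, 9): e=[40,0,8] → X  [on edge]
    (2,4)@(5, 9): e=[-16,24,40] → .
    (0,5)@(1, 11): e=[52,-12,8] → .
    (1,5)@(3, 11): e=[24,0,24] → X  [on edge]
    (2,5)@(5, 11): e=[-4,12,40] → .
    (2,6)@(5, 13): e=[8,0,40] → X  [on edge]
    (3,7)@(7, 15): e=[-8,0,56] → .  [on edge]
    (4,8)@(9, 17): e=[-24,0,72] → .  [on edge]
  covered (8 px):
    . . . . . .
    X . . . . .
    X . . . . .
    X X . . . .
    X X . . . .
    . X . . . .
    . . X . . .
    . . . . . .
    . . . . . .

Z-buffer (winner per pixel, '.' = empty):
  . . . . . .
  1 . . . . .
  1 . . . . .
  1 1 . . . .
  1 1 . . . .
  0 1 . . . .
  0 . 1 . . .
  . . . . . .
  . . . . . .

Result: -1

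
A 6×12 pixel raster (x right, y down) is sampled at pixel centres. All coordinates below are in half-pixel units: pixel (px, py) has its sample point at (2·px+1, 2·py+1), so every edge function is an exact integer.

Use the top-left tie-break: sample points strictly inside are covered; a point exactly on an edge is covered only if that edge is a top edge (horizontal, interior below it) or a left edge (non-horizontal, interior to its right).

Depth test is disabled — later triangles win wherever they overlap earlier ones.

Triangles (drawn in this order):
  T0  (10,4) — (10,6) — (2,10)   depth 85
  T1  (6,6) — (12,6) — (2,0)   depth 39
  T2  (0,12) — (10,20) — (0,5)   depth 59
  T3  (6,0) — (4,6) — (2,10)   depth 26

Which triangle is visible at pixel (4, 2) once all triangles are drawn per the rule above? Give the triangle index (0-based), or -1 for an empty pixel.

T0:
  2·area = 16
  edge (10, 4)→(10, 6): d=(0,2) right/bottom  bias=-1
  edge (10, 6)→(2, 10): d=(-8,4) right/bottom  bias=-1
  edge (2, 10)→(10, 4): d=(8,-6) top-left  bias=+0
    (4,2)@(9, 5): e=[2,12,2] → #
    (5,2)@(11, 5): e=[-2,4,14] → ·
    (3,3)@(7, 7): e=[6,4,6] → #
    (4,3)@(9, 7): e=[2,-4,18] → ·
    (3,4)@(7, 9): e=[6,-12,22] → ·
  covered (2 px):
    · · · · · ·
    · · · · · ·
    · · · · # ·
    · · · # · ·
    · · · · · ·
    · · · · · ·
    · · · · · ·
    · · · · · ·
    · · · · · ·
    · · · · · ·
    · · · · · ·
    · · · · · ·
T1:
  2·area = 36  (B↔C swapped to make it positive)
  edge (6, 6)→(2, 0): d=(-4,-6) top-left  bias=+0
  edge (2, 0)→(12, 6): d=(10,6) right/bottom  bias=-1
  edge (12, 6)→(6, 6): d=(-6,0) right/bottom  bias=-1
    (1,0)@(3, 1): e=[2,4,30] → #
    (2,0)@(5, 1): e=[14,-8,30] → ·
    (1,1)@(3, 3): e=[-6,24,18] → ·
    (2,1)@(5, 3): e=[6,12,18] → #
    (3,1)@(7, 3): e=[18,0,18] → ·  [on edge]
    (2,2)@(5, 5): e=[-2,32,6] → ·
    (3,2)@(7, 5): e=[10,20,6] → #
    (4,2)@(9, 5): e=[22,8,6] → #
    (5,2)@(11, 5): e=[34,-4,6] → ·
    (3,3)@(7, 7): e=[2,40,-6] → ·
    (4,3)@(9, 7): e=[14,28,-6] → ·
  covered (4 px):
    · # · · · ·
    · · # · · ·
    · · · # # ·
    · · · · · ·
    · · · · · ·
    · · · · · ·
    · · · · · ·
    · · · · · ·
    · · · · · ·
    · · · · · ·
    · · · · · ·
    · · · · · ·
T2:
  2·area = 70  (B↔C swapped to make it positive)
  edge (0, 12)→(0, 5): d=(0,-7) top-left  bias=+0
  edge (0, 5)→(10, 20): d=(10,15) right/bottom  bias=-1
  edge (10, 20)→(0, 12): d=(-10,-8) top-left  bias=+0
    (0,3)@(1, 7): e=[7,5,58] → #
    (1,3)@(3, 7): e=[21,-25,74] → ·
    (0,4)@(1, 9): e=[7,25,38] → #
    (1,4)@(3, 9): e=[21,-5,54] → ·
    (0,5)@(1, 11): e=[7,45,18] → #
    (1,5)@(3, 11): e=[21,15,34] → #
    (2,5)@(5, 11): e=[35,-15,50] → ·
    (0,6)@(1, 13): e=[7,65,-2] → ·
    (1,6)@(3, 13): e=[21,35,14] → #
    (2,6)@(5, 13): e=[35,5,30] → #
    (3,6)@(7, 13): e=[49,-25,46] → ·
    (1,7)@(3, 15): e=[21,55,-6] → ·
  covered (9 px):
    · · · · · ·
    · · · · · ·
    · · · · · ·
    # · · · · ·
    # · · · · ·
    # # · · · ·
    · # # · · ·
    · · # · · ·
    · · · # · ·
    · · · · # ·
    · · · · · ·
    · · · · · ·
T3:
  2·area = 4
  edge (6, 0)→(4, 6): d=(-2,6) right/bottom  bias=-1
  edge (4, 6)→(2, 10): d=(-2,4) right/bottom  bias=-1
  edge (2, 10)→(6, 0): d=(4,-10) top-left  bias=+0
    (2,1)@(5, 3): e=[0,2,2] → ·  [on edge]
    (1,4)@(3, 9): e=[0,-2,6] → ·  [on edge]
    (0,7)@(1, 15): e=[0,-6,10] → ·  [on edge]
  covered (0 px):
    · · · · · ·
    · · · · · ·
    · · · · · ·
    · · · · · ·
    · · · · · ·
    · · · · · ·
    · · · · · ·
    · · · · · ·
    · · · · · ·
    · · · · · ·
    · · · · · ·
    · · · · · ·

Z-buffer (winner per pixel, '.' = empty):
  . 1 . . . .
  . . 1 . . .
  . . . 1 1 .
  2 . . 0 . .
  2 . . . . .
  2 2 . . . .
  . 2 2 . . .
  . . 2 . . .
  . . . 2 . .
  . . . . 2 .
  . . . . . .
  . . . . . .

Final: 1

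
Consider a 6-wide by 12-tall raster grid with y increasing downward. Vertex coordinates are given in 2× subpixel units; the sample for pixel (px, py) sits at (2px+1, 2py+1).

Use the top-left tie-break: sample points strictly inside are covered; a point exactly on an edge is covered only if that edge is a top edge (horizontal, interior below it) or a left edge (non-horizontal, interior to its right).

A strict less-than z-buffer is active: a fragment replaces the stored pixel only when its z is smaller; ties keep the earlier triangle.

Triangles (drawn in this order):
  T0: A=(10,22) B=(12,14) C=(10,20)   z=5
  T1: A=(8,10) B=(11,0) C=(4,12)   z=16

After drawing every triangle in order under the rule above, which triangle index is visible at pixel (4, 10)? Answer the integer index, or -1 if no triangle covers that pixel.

T0:
  2·area = 4  (B↔C swapped to make it positive)
  edge (10, 22)→(10, 20): d=(0,-2) top-left  bias=+0
  edge (10, 20)→(12, 14): d=(2,-6) top-left  bias=+0
  edge (12, 14)→(10, 22): d=(-2,8) right/bottom  bias=-1
    (5,8)@(11, 17): e=[2,0,2] → #  [on edge]
    (5,9)@(11, 19): e=[2,4,-2] → ·
    (4,11)@(9, 23): e=[-2,0,6] → ·  [on edge]
  covered (1 px):
    · · · · · ·
    · · · · · ·
    · · · · · ·
    · · · · · ·
    · · · · · ·
    · · · · · ·
    · · · · · ·
    · · · · · ·
    · · · · · #
    · · · · · ·
    · · · · · ·
    · · · · · ·
T1:
  2·area = 34  (B↔C swapped to make it positive)
  edge (8, 10)→(4, 12): d=(-4,2) right/bottom  bias=-1
  edge (4, 12)→(11, 0): d=(7,-12) top-left  bias=+0
  edge (11, 0)→(8, 10): d=(-3,10) right/bottom  bias=-1
    (4,2)@(9, 5): e=[18,11,5] → #
    (5,2)@(11, 5): e=[14,35,-15] → ·
    (3,3)@(7, 7): e=[14,1,19] → #
    (4,3)@(9, 7): e=[10,25,-1] → ·
    (3,4)@(7, 9): e=[6,15,13] → #
    (4,4)@(9, 9): e=[2,39,-7] → ·
    (2,5)@(5, 11): e=[2,5,27] → #
    (3,5)@(7, 11): e=[-2,29,7] → ·
    (2,6)@(5, 13): e=[-6,19,21] → ·
  covered (4 px):
    · · · · · ·
    · · · · · ·
    · · · · # ·
    · · · # · ·
    · · · # · ·
    · · # · · ·
    · · · · · ·
    · · · · · ·
    · · · · · ·
    · · · · · ·
    · · · · · ·
    · · · · · ·

Z-buffer (winner per pixel, '.' = empty):
  . . . . . .
  . . . . . .
  . . . . 1 .
  . . . 1 . .
  . . . 1 . .
  . . 1 . . .
  . . . . . .
  . . . . . .
  . . . . . 0
  . . . . . .
  . . . . . .
  . . . . . .

Result: -1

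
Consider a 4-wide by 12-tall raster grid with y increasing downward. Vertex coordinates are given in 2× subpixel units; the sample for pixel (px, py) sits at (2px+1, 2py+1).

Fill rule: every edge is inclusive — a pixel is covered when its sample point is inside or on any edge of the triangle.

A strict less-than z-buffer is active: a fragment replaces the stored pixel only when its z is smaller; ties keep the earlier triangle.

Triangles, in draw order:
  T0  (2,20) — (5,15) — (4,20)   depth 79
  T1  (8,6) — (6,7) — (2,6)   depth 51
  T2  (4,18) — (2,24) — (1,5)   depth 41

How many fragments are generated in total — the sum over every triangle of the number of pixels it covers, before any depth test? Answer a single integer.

T0:
  2·area = 10
  edge (2, 20)→(5, 15): d=(3,-5) inclusive
  edge (5, 15)→(4, 20): d=(-1,5) inclusive
  edge (4, 20)→(2, 20): d=(-2,0) inclusive
    (3,2)@(7, 5): e=[-20,0,30] → ·  [on edge]
    (2,7)@(5, 15): e=[0,0,10] → █  [on edge]
    (3,7)@(7, 15): e=[10,-10,10] → ·
    (2,8)@(5, 17): e=[6,-2,6] → ·
    (1,9)@(3, 19): e=[2,6,2] → █
    (2,9)@(5, 19): e=[12,-4,2] → ·
    (1,10)@(3, 21): e=[8,4,-2] → ·
  covered (2 px):
    · · · ·
    · · · ·
    · · · ·
    · · · ·
    · · · ·
    · · · ·
    · · · ·
    · · █ ·
    · · · ·
    · █ · ·
    · · · ·
    · · · ·
T1:
  2·area = 6
  edge (8, 6)→(6, 7): d=(-2,1) inclusive
  edge (6, 7)→(2, 6): d=(-4,-1) inclusive
  edge (2, 6)→(8, 6): d=(6,0) inclusive
  covered (0 px):
    · · · ·
    · · · ·
    · · · ·
    · · · ·
    · · · ·
    · · · ·
    · · · ·
    · · · ·
    · · · ·
    · · · ·
    · · · ·
    · · · ·
T2:
  2·area = 44
  edge (4, 18)→(2, 24): d=(-2,6) inclusive
  edge (2, 24)→(1, 5): d=(-1,-19) inclusive
  edge (1, 5)→(4, 18): d=(3,13) inclusive
    (0,2)@(1, 5): e=[44,0,0] → █  [on edge]
    (1,2)@(3, 5): e=[32,38,-26] → ·
    (0,3)@(1, 7): e=[40,-2,6] → ·
    (3,4)@(7, 9): e=[0,110,-66] → ·  [on edge]
    (1,7)@(3, 15): e=[12,28,4] → █
    (2,7)@(5, 15): e=[0,66,-22] → ·  [on edge]
    (1,8)@(3, 17): e=[8,26,10] → █
    (2,8)@(5, 17): e=[-4,64,-16] → ·
    (1,9)@(3, 19): e=[4,24,16] → █
    (2,9)@(5, 19): e=[-8,62,-10] → ·
    (1,10)@(3, 21): e=[0,22,22] → █  [on edge]
    (2,10)@(5, 21): e=[-12,60,-4] → ·
  covered (5 px):
    · · · ·
    · · · ·
    █ · · ·
    · · · ·
    · · · ·
    · · · ·
    · · · ·
    · █ · ·
    · █ · ·
    · █ · ·
    · █ · ·
    · · · ·

Result: 7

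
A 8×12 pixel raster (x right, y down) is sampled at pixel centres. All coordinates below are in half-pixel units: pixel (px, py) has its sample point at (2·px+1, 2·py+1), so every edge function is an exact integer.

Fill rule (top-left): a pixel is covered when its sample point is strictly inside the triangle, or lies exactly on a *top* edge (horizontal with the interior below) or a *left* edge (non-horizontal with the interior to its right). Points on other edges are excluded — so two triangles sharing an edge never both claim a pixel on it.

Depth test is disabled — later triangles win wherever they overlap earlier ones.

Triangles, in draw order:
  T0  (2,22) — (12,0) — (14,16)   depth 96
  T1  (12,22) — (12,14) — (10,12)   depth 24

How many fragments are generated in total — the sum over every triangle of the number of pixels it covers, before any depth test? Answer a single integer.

T0:
  2·area = 204
  edge (2, 22)→(12, 0): d=(10,-22) top-left  bias=+0
  edge (12, 0)→(14, 16): d=(2,16) right/bottom  bias=-1
  edge (14, 16)→(2, 22): d=(-12,6) right/bottom  bias=-1
    (5,1)@(11, 3): e=[8,22,174] → #
    (6,1)@(13, 3): e=[52,-10,162] → ·
    (5,2)@(11, 5): e=[28,26,150] → #
    (6,2)@(13, 5): e=[72,-6,138] → ·
    (4,3)@(9, 7): e=[4,62,138] → #
    (6,3)@(13, 7): e=[92,-2,114] → ·
    (4,4)@(9, 9): e=[24,66,114] → #
    (6,4)@(13, 9): e=[112,2,90] → #
    (7,4)@(15, 9): e=[156,-30,78] → ·
    (3,5)@(7, 11): e=[0,102,102] → #  [on edge]
    (7,5)@(15, 11): e=[176,-26,54] → ·
    (3,6)@(7, 13): e=[20,106,78] → #
  covered (26 px):
    · · · · · · · ·
    · · · · · # · ·
    · · · · · # · ·
    · · · · # # · ·
    · · · · # # # ·
    · · · # # # # ·
    · · · # # # # ·
    · · · # # # # ·
    · · # # # # · ·
    · · # # · · · ·
    · # · · · · · ·
    · · · · · · · ·
T1:
  2·area = 16  (B↔C swapped to make it positive)
  edge (12, 22)→(10, 12): d=(-2,-10) top-left  bias=+0
  edge (10, 12)→(12, 14): d=(2,2) right/bottom  bias=-1
  edge (12, 14)→(12, 22): d=(0,8) right/bottom  bias=-1
    (0,1)@(1, 3): e=[-72,0,88] → ·  [on edge]
    (1,2)@(3, 5): e=[-56,0,72] → ·  [on edge]
    (2,3)@(5, 7): e=[-40,0,56] → ·  [on edge]
    (4,3)@(9, 7): e=[0,-8,24] → ·  [on edge]
    (3,4)@(7, 9): e=[-24,0,40] → ·  [on edge]
    (4,5)@(9, 11): e=[-8,0,24] → ·  [on edge]
    (5,6)@(11, 13): e=[8,0,8] → ·  [on edge]
    (5,7)@(11, 15): e=[4,4,8] → #
    (6,7)@(13, 15): e=[24,0,-8] → ·  [on edge]
    (5,8)@(11, 17): e=[0,8,8] → #  [on edge]
    (6,8)@(13, 17): e=[20,4,-8] → ·
    (7,8)@(15, 17): e=[40,0,-24] → ·  [on edge]
  covered (2 px):
    · · · · · · · ·
    · · · · · · · ·
    · · · · · · · ·
    · · · · · · · ·
    · · · · · · · ·
    · · · · · · · ·
    · · · · · · · ·
    · · · · · # · ·
    · · · · · # · ·
    · · · · · · · ·
    · · · · · · · ·
    · · · · · · · ·

Answer: 28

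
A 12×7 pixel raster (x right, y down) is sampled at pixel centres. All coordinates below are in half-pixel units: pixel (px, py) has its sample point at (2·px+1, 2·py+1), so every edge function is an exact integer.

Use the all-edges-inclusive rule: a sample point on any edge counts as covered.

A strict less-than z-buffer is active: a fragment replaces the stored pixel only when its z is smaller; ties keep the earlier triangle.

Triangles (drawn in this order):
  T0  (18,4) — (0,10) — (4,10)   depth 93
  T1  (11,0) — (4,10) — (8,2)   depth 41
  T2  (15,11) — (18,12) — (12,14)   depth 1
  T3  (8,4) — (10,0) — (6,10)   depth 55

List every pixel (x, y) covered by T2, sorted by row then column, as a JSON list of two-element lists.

T0:
  2·area = 24  (B↔C swapped to make it positive)
  edge (18, 4)→(4, 10): d=(-14,6) inclusive
  edge (4, 10)→(0, 10): d=(-4,0) inclusive
  edge (0, 10)→(18, 4): d=(18,-6) inclusive
    (10,1)@(21, 3): e=[-4,28,0] → ·  [on edge]
    (7,2)@(15, 5): e=[4,20,0] → #  [on edge]
    (8,2)@(17, 5): e=[-8,20,12] → ·
    (4,3)@(9, 7): e=[12,12,0] → #  [on edge]
    (5,3)@(11, 7): e=[0,12,12] → #  [on edge]
    (6,3)@(13, 7): e=[-12,12,24] → ·
    (7,3)@(15, 7): e=[-24,12,36] → ·
    (1,4)@(3, 9): e=[20,4,0] → #  [on edge]
    (2,4)@(5, 9): e=[8,4,12] → #
    (3,4)@(7, 9): e=[-4,4,24] → ·
    (4,4)@(9, 9): e=[-16,4,36] → ·
    (5,4)@(11, 9): e=[-28,4,48] → ·
  covered (5 px):
    · · · · · · · · · · · ·
    · · · · · · · · · · · ·
    · · · · · · · # · · · ·
    · · · · # # · · · · · ·
    · # # · · · · · · · · ·
    · · · · · · · · · · · ·
    · · · · · · · · · · · ·
T1:
  2·area = 16
  edge (11, 0)→(4, 10): d=(-7,10) inclusive
  edge (4, 10)→(8, 2): d=(4,-8) inclusive
  edge (8, 2)→(11, 0): d=(3,-2) inclusive
    (3,2)@(7, 5): e=[5,4,7] → #
    (4,2)@(9, 5): e=[-15,20,11] → ·
    (3,3)@(7, 7): e=[-9,12,13] → ·
  covered (1 px):
    · · · · · · · · · · · ·
    · · · · · · · · · · · ·
    · · · # · · · · · · · ·
    · · · · · · · · · · · ·
    · · · · · · · · · · · ·
    · · · · · · · · · · · ·
    · · · · · · · · · · · ·
T2:
  2·area = 12
  edge (15, 11)→(18, 12): d=(3,1) inclusive
  edge (18, 12)→(12, 14): d=(-6,2) inclusive
  edge (12, 14)→(15, 11): d=(3,-3) inclusive
    (11,1)@(23, 3): e=[-32,44,0] → ·  [on edge]
    (10,2)@(21, 5): e=[-24,36,0] → ·  [on edge]
    (1,3)@(3, 7): e=[0,60,-48] → ·  [on edge]
    (9,3)@(19, 7): e=[-16,28,0] → ·  [on edge]
    (4,4)@(9, 9): e=[0,36,-24] → ·  [on edge]
    (8,4)@(17, 9): e=[-8,20,0] → ·  [on edge]
    (7,5)@(15, 11): e=[0,12,0] → #  [on edge]
    (8,5)@(17, 11): e=[-2,8,6] → ·
    (10,5)@(21, 11): e=[-6,0,18] → ·  [on edge]
    (6,6)@(13, 13): e=[8,4,0] → #  [on edge]
    (7,6)@(15, 13): e=[6,0,6] → #  [on edge]
    (8,6)@(17, 13): e=[4,-4,12] → ·
    (10,6)@(21, 13): e=[0,-12,24] → ·  [on edge]
  covered (3 px):
    · · · · · · · · · · · ·
    · · · · · · · · · · · ·
    · · · · · · · · · · · ·
    · · · · · · · · · · · ·
    · · · · · · · · · · · ·
    · · · · · · · # · · · ·
    · · · · · · # # · · · ·
T3:
  2·area = 4
  edge (8, 4)→(10, 0): d=(2,-4) inclusive
  edge (10, 0)→(6, 10): d=(-4,10) inclusive
  edge (6, 10)→(8, 4): d=(2,-6) inclusive
    (4,0)@(9, 1): e=[-2,6,0] → ·  [on edge]
    (3,3)@(7, 7): e=[2,2,0] → #  [on edge]
    (4,3)@(9, 7): e=[10,-18,12] → ·
    (3,4)@(7, 9): e=[6,-6,4] → ·
    (2,6)@(5, 13): e=[6,-2,0] → ·  [on edge]
  covered (1 px):
    · · · · · · · · · · · ·
    · · · · · · · · · · · ·
    · · · · · · · · · · · ·
    · · · # · · · · · · · ·
    · · · · · · · · · · · ·
    · · · · · · · · · · · ·
    · · · · · · · · · · · ·

Final: [[7,5],[6,6],[7,6]]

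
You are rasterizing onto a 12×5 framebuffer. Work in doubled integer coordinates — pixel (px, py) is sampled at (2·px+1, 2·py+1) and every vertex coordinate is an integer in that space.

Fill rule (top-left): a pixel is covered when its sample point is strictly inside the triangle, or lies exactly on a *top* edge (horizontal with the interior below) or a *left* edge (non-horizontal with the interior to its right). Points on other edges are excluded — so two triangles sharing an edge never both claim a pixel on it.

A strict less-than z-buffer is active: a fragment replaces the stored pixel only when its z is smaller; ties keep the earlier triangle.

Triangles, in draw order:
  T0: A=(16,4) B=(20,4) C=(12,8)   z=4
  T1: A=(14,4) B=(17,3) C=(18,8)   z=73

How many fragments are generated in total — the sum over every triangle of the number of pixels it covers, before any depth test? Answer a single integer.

T0:
  2·area = 16
  edge (16, 4)→(20, 4): d=(4,0) top-left  bias=+0
  edge (20, 4)→(12, 8): d=(-8,4) right/bottom  bias=-1
  edge (12, 8)→(16, 4): d=(4,-4) top-left  bias=+0
    (9,0)@(19, 1): e=[-12,28,0] → ·  [on edge]
    (8,1)@(17, 3): e=[-4,20,0] → ·  [on edge]
    (7,2)@(15, 5): e=[4,12,0] → #  [on edge]
    (8,2)@(17, 5): e=[4,4,8] → #
    (9,2)@(19, 5): e=[4,-4,16] → ·
    (6,3)@(13, 7): e=[12,4,0] → #  [on edge]
    (7,3)@(15, 7): e=[12,-4,8] → ·
    (8,3)@(17, 7): e=[12,-12,16] → ·
    (5,4)@(11, 9): e=[20,-4,0] → ·  [on edge]
    (6,4)@(13, 9): e=[20,-12,8] → ·
  covered (3 px):
    · · · · · · · · · · · ·
    · · · · · · · · · · · ·
    · · · · · · · # # · · ·
    · · · · · · # · · · · ·
    · · · · · · · · · · · ·
T1:
  2·area = 16
  edge (14, 4)→(17, 3): d=(3,-1) top-left  bias=+0
  edge (17, 3)→(18, 8): d=(1,5) right/bottom  bias=-1
  edge (18, 8)→(14, 4): d=(-4,-4) top-left  bias=+0
    (5,0)@(11, 1): e=[-12,28,0] → ·  [on edge]
    (11,0)@(23, 1): e=[0,-32,48] → ·  [on edge]
    (6,1)@(13, 3): e=[-4,20,0] → ·  [on edge]
    (8,1)@(17, 3): e=[0,0,16] → ·  [on edge]
    (5,2)@(11, 5): e=[0,32,-16] → ·  [on edge]
    (7,2)@(15, 5): e=[4,12,0] → #  [on edge]
    (8,2)@(17, 5): e=[6,2,8] → #
    (9,2)@(19, 5): e=[8,-8,16] → ·
    (2,3)@(5, 7): e=[0,64,-48] → ·  [on edge]
    (7,3)@(15, 7): e=[10,14,-8] → ·
    (8,3)@(17, 7): e=[12,4,0] → #  [on edge]
    (9,3)@(19, 7): e=[14,-6,8] → ·
    (9,4)@(19, 9): e=[20,-4,0] → ·  [on edge]
  covered (3 px):
    · · · · · · · · · · · ·
    · · · · · · · · · · · ·
    · · · · · · · # # · · ·
    · · · · · · · · # · · ·
    · · · · · · · · · · · ·

Final: 6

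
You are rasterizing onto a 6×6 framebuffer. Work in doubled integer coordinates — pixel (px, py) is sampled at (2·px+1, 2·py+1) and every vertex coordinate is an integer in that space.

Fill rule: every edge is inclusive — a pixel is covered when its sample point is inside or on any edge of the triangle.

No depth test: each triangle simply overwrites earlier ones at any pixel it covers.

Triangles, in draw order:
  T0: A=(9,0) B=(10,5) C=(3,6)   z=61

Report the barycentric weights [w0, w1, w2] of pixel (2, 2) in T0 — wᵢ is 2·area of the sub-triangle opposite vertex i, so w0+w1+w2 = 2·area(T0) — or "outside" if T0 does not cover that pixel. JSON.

T0:
  2·area = 36
  edge (9, 0)→(10, 5): d=(1,5) inclusive
  edge (10, 5)→(3, 6): d=(-7,1) inclusive
  edge (3, 6)→(9, 0): d=(6,-6) inclusive
    (4,0)@(9, 1): e=[1,29,6] → █
    (5,0)@(11, 1): e=[-9,27,18] → ·
    (3,1)@(7, 3): e=[13,17,6] → █
    (5,1)@(11, 3): e=[-7,13,30] → ·
    (2,2)@(5, 5): e=[25,5,6] → █
    (5,2)@(11, 5): e=[-5,-1,42] → ·
    (2,3)@(5, 7): e=[27,-9,18] → ·
    (3,3)@(7, 7): e=[17,-11,30] → ·
    (4,3)@(9, 7): e=[7,-13,42] → ·
  covered (6 px):
    · · · · █ ·
    · · · █ █ ·
    · · █ █ █ ·
    · · · · · ·
    · · · · · ·
    · · · · · ·

Result: [5,6,25]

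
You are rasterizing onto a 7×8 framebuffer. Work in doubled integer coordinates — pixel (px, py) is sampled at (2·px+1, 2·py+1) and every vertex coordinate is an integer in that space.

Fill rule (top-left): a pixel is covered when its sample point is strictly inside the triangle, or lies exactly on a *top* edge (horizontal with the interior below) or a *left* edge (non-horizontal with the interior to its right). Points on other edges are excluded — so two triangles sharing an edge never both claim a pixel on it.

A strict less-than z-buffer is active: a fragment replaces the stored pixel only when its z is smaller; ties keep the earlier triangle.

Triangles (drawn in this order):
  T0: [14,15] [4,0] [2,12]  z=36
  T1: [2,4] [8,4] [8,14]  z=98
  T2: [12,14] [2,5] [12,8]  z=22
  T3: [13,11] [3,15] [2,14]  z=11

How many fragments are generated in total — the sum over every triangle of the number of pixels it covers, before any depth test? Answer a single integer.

T0:
  2·area = 150  (B↔C swapped to make it positive)
  edge (14, 15)→(2, 12): d=(-12,-3) top-left  bias=+0
  edge (2, 12)→(4, 0): d=(2,-12) top-left  bias=+0
  edge (4, 0)→(14, 15): d=(10,15) right/bottom  bias=-1
    (2,1)@(5, 3): e=[117,18,15] → #
    (3,1)@(7, 3): e=[123,42,-15] → ·
    (2,2)@(5, 5): e=[93,22,35] → #
    (3,2)@(7, 5): e=[99,46,5] → #
    (4,2)@(9, 5): e=[105,70,-25] → ·
    (1,3)@(3, 7): e=[63,2,85] → #
    (4,3)@(9, 7): e=[81,74,-5] → ·
    (1,4)@(3, 9): e=[39,6,105] → #
    (4,4)@(9, 9): e=[57,78,15] → #
    (5,4)@(11, 9): e=[63,102,-15] → ·
    (1,5)@(3, 11): e=[15,10,125] → #
    (5,5)@(11, 11): e=[39,106,5] → #
  covered (18 px):
    · · · · · · ·
    · · # · · · ·
    · · # # · · ·
    · # # # · · ·
    · # # # # · ·
    · # # # # # ·
    · · · # # # ·
    · · · · · · ·
T1:
  2·area = 60
  edge (2, 4)→(8, 4): d=(6,0) top-left  bias=+0
  edge (8, 4)→(8, 14): d=(0,10) right/bottom  bias=-1
  edge (8, 14)→(2, 4): d=(-6,-10) top-left  bias=+0
    (1,2)@(3, 5): e=[6,50,4] → #
    (2,2)@(5, 5): e=[6,30,24] → #
    (3,2)@(7, 5): e=[6,10,44] → #
    (4,2)@(9, 5): e=[6,-10,64] → ·
    (1,3)@(3, 7): e=[18,50,-8] → ·
    (2,3)@(5, 7): e=[18,30,12] → #
    (4,3)@(9, 7): e=[18,-10,52] → ·
    (2,4)@(5, 9): e=[30,30,0] → #  [on edge]
    (4,4)@(9, 9): e=[30,-10,40] → ·
    (2,5)@(5, 11): e=[42,30,-12] → ·
    (3,5)@(7, 11): e=[42,10,8] → #
    (4,5)@(9, 11): e=[42,-10,28] → ·
  covered (8 px):
    · · · · · · ·
    · · · · · · ·
    · # # # · · ·
    · · # # · · ·
    · · # # · · ·
    · · · # · · ·
    · · · · · · ·
    · · · · · · ·
T2:
  2·area = 60
  edge (12, 14)→(2, 5): d=(-10,-9) top-left  bias=+0
  edge (2, 5)→(12, 8): d=(10,3) right/bottom  bias=-1
  edge (12, 8)→(12, 14): d=(0,6) right/bottom  bias=-1
    (2,3)@(5, 7): e=[7,11,42] → #
    (3,3)@(7, 7): e=[25,5,30] → #
    (4,3)@(9, 7): e=[43,-1,18] → ·
    (2,4)@(5, 9): e=[-13,31,42] → ·
    (3,4)@(7, 9): e=[5,25,30] → #
    (4,4)@(9, 9): e=[23,19,18] → #
    (5,4)@(11, 9): e=[41,13,6] → #
    (6,4)@(13, 9): e=[59,7,-6] → ·
    (3,5)@(7, 11): e=[-15,45,30] → ·
    (4,5)@(9, 11): e=[3,39,18] → #
    (6,5)@(13, 11): e=[39,27,-6] → ·
    (4,6)@(9, 13): e=[-17,59,18] → ·
  covered (8 px):
    · · · · · · ·
    · · · · · · ·
    · · · · · · ·
    · · # # · · ·
    · · · # # # ·
    · · · · # # ·
    · · · · · # ·
    · · · · · · ·
T3:
  2·area = 14
  edge (13, 11)→(3, 15): d=(-10,4) right/bottom  bias=-1
  edge (3, 15)→(2, 14): d=(-1,-1) top-left  bias=+0
  edge (2, 14)→(13, 11): d=(11,-3) top-left  bias=+0
    (6,5)@(13, 11): e=[0,14,0] → ·  [on edge]
    (0,6)@(1, 13): e=[28,0,-14] → ·  [on edge]
    (3,6)@(7, 13): e=[4,6,4] → #
    (4,6)@(9, 13): e=[-4,8,10] → ·
    (1,7)@(3, 15): e=[0,0,14] → ·  [on edge]
    (3,7)@(7, 15): e=[-16,4,26] → ·
  covered (1 px):
    · · · · · · ·
    · · · · · · ·
    · · · · · · ·
    · · · · · · ·
    · · · · · · ·
    · · · · · · ·
    · · · # · · ·
    · · · · · · ·

Result: 35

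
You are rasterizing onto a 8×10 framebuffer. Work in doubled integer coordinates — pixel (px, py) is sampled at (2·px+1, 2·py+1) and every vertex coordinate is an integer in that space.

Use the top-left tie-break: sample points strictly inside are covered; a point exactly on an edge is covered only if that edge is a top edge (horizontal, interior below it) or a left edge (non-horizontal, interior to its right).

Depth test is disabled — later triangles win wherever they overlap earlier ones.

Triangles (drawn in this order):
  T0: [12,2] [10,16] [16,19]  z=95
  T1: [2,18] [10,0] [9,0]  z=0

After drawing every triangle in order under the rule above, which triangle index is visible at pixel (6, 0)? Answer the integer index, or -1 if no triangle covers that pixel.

T0:
  2·area = 90  (B↔C swapped to make it positive)
  edge (12, 2)→(16, 19): d=(4,17) right/bottom  bias=-1
  edge (16, 19)→(10, 16): d=(-6,-3) top-left  bias=+0
  edge (10, 16)→(12, 2): d=(2,-14) top-left  bias=+0
    (6,3)@(13, 7): e=[3,63,24] → █
    (7,3)@(15, 7): e=[-31,69,52] → ·
    (5,4)@(11, 9): e=[45,45,0] → █  [on edge]
    (7,4)@(15, 9): e=[-23,57,56] → ·
    (5,5)@(11, 11): e=[53,33,4] → █
    (7,5)@(15, 11): e=[-15,45,60] → ·
    (5,6)@(11, 13): e=[61,21,8] → █
    (7,6)@(15, 13): e=[-7,33,64] → ·
    (5,7)@(11, 15): e=[69,9,12] → █
    (7,7)@(15, 15): e=[1,21,68] → █
    (5,8)@(11, 17): e=[77,-3,16] → ·
    (6,8)@(13, 17): e=[43,3,44] → █
  covered (12 px):
    · · · · · · · ·
    · · · · · · · ·
    · · · · · · · ·
    · · · · · · █ ·
    · · · · · █ █ ·
    · · · · · █ █ ·
    · · · · · █ █ ·
    · · · · · █ █ █
    · · · · · · █ █
    · · · · · · · ·
T1:
  2·area = 18  (B↔C swapped to make it positive)
  edge (2, 18)→(9, 0): d=(7,-18) top-left  bias=+0
  edge (9, 0)→(10, 0): d=(1,0) top-left  bias=+0
  edge (10, 0)→(2, 18): d=(-8,18) right/bottom  bias=-1
    (4,0)@(9, 1): e=[7,1,10] → █
    (5,0)@(11, 1): e=[43,1,-26] → ·
    (4,1)@(9, 3): e=[21,3,-6] → ·
    (2,5)@(5, 11): e=[5,11,2] → █
    (3,5)@(7, 11): e=[41,11,-34] → ·
    (2,6)@(5, 13): e=[19,13,-14] → ·
  covered (2 px):
    · · · · █ · · ·
    · · · · · · · ·
    · · · · · · · ·
    · · · · · · · ·
    · · · · · · · ·
    · · █ · · · · ·
    · · · · · · · ·
    · · · · · · · ·
    · · · · · · · ·
    · · · · · · · ·

Z-buffer (winner per pixel, '.' = empty):
  . . . . 1 . . .
  . . . . . . . .
  . . . . . . . .
  . . . . . . 0 .
  . . . . . 0 0 .
  . . 1 . . 0 0 .
  . . . . . 0 0 .
  . . . . . 0 0 0
  . . . . . . 0 0
  . . . . . . . .

Answer: -1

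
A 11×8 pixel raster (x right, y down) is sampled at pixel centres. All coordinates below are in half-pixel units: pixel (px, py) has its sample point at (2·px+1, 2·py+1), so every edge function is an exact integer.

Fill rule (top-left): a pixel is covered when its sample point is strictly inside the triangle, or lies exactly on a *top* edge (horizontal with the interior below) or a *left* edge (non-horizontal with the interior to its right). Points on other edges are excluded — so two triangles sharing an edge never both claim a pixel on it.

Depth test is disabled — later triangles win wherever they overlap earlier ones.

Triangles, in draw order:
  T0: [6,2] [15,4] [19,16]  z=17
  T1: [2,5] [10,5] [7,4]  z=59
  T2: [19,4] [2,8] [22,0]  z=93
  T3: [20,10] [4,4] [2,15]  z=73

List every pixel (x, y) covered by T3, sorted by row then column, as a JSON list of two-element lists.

T0:
  2·area = 100
  edge (6, 2)→(15, 4): d=(9,2) right/bottom  bias=-1
  edge (15, 4)→(19, 16): d=(4,12) right/bottom  bias=-1
  edge (19, 16)→(6, 2): d=(-13,-14) top-left  bias=+0
    (3,1)@(7, 3): e=[7,92,1] → #
    (4,1)@(9, 3): e=[3,68,29] → #
    (5,1)@(11, 3): e=[-1,44,57] → ·
    (3,2)@(7, 5): e=[25,100,-25] → ·
    (4,2)@(9, 5): e=[21,76,3] → #
    (5,2)@(11, 5): e=[17,52,31] → #
    (6,2)@(13, 5): e=[13,28,59] → #
    (7,2)@(15, 5): e=[9,4,87] → #
    (8,2)@(17, 5): e=[5,-20,115] → ·
    (4,3)@(9, 7): e=[39,84,-23] → ·
    (5,3)@(11, 7): e=[35,60,5] → #
    (8,3)@(17, 7): e=[23,-12,89] → ·
  covered (14 px):
    · · · · · · · · · · ·
    · · · # # · · · · · ·
    · · · · # # # # · · ·
    · · · · · # # # · · ·
    · · · · · · # # · · ·
    · · · · · · · # # · ·
    · · · · · · · · # · ·
    · · · · · · · · · · ·
T1:
  2·area = 8  (B↔C swapped to make it positive)
  edge (2, 5)→(7, 4): d=(5,-1) top-left  bias=+0
  edge (7, 4)→(10, 5): d=(3,1) right/bottom  bias=-1
  edge (10, 5)→(2, 5): d=(-8,0) right/bottom  bias=-1
    (0,2)@(1, 5): e=[-1,9,0] → ·  [on edge]
    (1,2)@(3, 5): e=[1,7,0] → ·  [on edge]
    (2,2)@(5, 5): e=[3,5,0] → ·  [on edge]
    (3,2)@(7, 5): e=[5,3,0] → ·  [on edge]
    (4,2)@(9, 5): e=[7,1,0] → ·  [on edge]
    (5,2)@(11, 5): e=[9,-1,0] → ·  [on edge]
    (6,2)@(13, 5): e=[11,-3,0] → ·  [on edge]
    (7,2)@(15, 5): e=[13,-5,0] → ·  [on edge]
    (8,2)@(17, 5): e=[15,-7,0] → ·  [on edge]
    (9,2)@(19, 5): e=[17,-9,0] → ·  [on edge]
    (10,2)@(21, 5): e=[19,-11,0] → ·  [on edge]
  covered (0 px):
    · · · · · · · · · · ·
    · · · · · · · · · · ·
    · · · · · · · · · · ·
    · · · · · · · · · · ·
    · · · · · · · · · · ·
    · · · · · · · · · · ·
    · · · · · · · · · · ·
    · · · · · · · · · · ·
T2:
  2·area = 56
  edge (19, 4)→(2, 8): d=(-17,4) right/bottom  bias=-1
  edge (2, 8)→(22, 0): d=(20,-8) top-left  bias=+0
  edge (22, 0)→(19, 4): d=(-3,4) right/bottom  bias=-1
    (10,0)@(21, 1): e=[43,12,1] → #
    (7,1)@(15, 3): e=[33,4,19] → #
    (8,1)@(17, 3): e=[25,20,11] → #
    (9,1)@(19, 3): e=[17,36,3] → #
    (10,1)@(21, 3): e=[9,52,-5] → ·
    (5,2)@(11, 5): e=[15,12,29] → #
    (6,2)@(13, 5): e=[7,28,21] → #
    (7,2)@(15, 5): e=[-1,44,13] → ·
    (8,2)@(17, 5): e=[-9,60,5] → ·
    (9,2)@(19, 5): e=[-17,76,-3] → ·
    (2,3)@(5, 7): e=[5,4,47] → #
    (3,3)@(7, 7): e=[-3,20,39] → ·
  covered (7 px):
    · · · · · · · · · · #
    · · · · · · · # # # ·
    · · · · · # # · · · ·
    · · # · · · · · · · ·
    · · · · · · · · · · ·
    · · · · · · · · · · ·
    · · · · · · · · · · ·
    · · · · · · · · · · ·
T3:
  2·area = 188  (B↔C swapped to make it positive)
  edge (20, 10)→(2, 15): d=(-18,5) right/bottom  bias=-1
  edge (2, 15)→(4, 4): d=(2,-11) top-left  bias=+0
  edge (4, 4)→(20, 10): d=(16,6) right/bottom  bias=-1
    (2,2)@(5, 5): e=[165,13,10] → #
    (3,2)@(7, 5): e=[155,35,-2] → ·
    (2,3)@(5, 7): e=[129,17,42] → #
    (3,3)@(7, 7): e=[119,39,30] → #
    (4,3)@(9, 7): e=[109,61,18] → #
    (5,3)@(11, 7): e=[99,83,6] → #
    (6,3)@(13, 7): e=[89,105,-6] → ·
    (2,4)@(5, 9): e=[93,21,74] → #
    (6,4)@(13, 9): e=[53,109,26] → #
    (7,4)@(15, 9): e=[43,131,14] → #
    (8,4)@(17, 9): e=[33,153,2] → #
    (9,4)@(19, 9): e=[23,175,-10] → ·
  covered (23 px):
    · · · · · · · · · · ·
    · · · · · · · · · · ·
    · · # · · · · · · · ·
    · · # # # # · · · · ·
    · · # # # # # # # · ·
    · # # # # # # # · · ·
    · # # # # · · · · · ·
    · · · · · · · · · · ·

Answer: [[2,2],[2,3],[3,3],[4,3],[5,3],[2,4],[3,4],[4,4],[5,4],[6,4],[7,4],[8,4],[1,5],[2,5],[3,5],[4,5],[5,5],[6,5],[7,5],[1,6],[2,6],[3,6],[4,6]]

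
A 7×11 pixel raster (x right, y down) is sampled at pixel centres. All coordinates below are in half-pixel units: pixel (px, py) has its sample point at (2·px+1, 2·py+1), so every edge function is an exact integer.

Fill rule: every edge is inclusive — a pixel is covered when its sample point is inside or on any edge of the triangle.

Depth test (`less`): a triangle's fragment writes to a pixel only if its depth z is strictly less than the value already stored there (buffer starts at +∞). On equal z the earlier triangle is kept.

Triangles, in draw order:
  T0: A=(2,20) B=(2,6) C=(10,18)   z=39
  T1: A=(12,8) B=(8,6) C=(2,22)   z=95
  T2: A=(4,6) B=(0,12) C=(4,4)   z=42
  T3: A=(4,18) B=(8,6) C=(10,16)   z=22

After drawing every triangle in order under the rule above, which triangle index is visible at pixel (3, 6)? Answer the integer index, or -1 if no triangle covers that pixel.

T0:
  2·area = 112
  edge (2, 20)→(2, 6): d=(0,-14) inclusive
  edge (2, 6)→(10, 18): d=(8,12) inclusive
  edge (10, 18)→(2, 20): d=(-8,2) inclusive
    (1,4)@(3, 9): e=[14,12,86] → █
    (2,4)@(5, 9): e=[42,-12,82] → ·
    (1,5)@(3, 11): e=[14,28,70] → █
    (2,5)@(5, 11): e=[42,4,66] → █
    (3,5)@(7, 11): e=[70,-20,62] → ·
    (1,6)@(3, 13): e=[14,44,54] → █
    (3,6)@(7, 13): e=[70,-4,46] → ·
    (1,7)@(3, 15): e=[14,60,38] → █
    (3,7)@(7, 15): e=[70,12,30] → █
    (4,7)@(9, 15): e=[98,-12,26] → ·
    (1,8)@(3, 17): e=[14,76,22] → █
    (4,8)@(9, 17): e=[98,4,10] → █
  covered (14 px):
    · · · · · · ·
    · · · · · · ·
    · · · · · · ·
    · · · · · · ·
    · █ · · · · ·
    · █ █ · · · ·
    · █ █ · · · ·
    · █ █ █ · · ·
    · █ █ █ █ · ·
    · █ █ · · · ·
    · · · · · · ·
T1:
  2·area = 76  (B↔C swapped to make it positive)
  edge (12, 8)→(2, 22): d=(-10,14) inclusive
  edge (2, 22)→(8, 6): d=(6,-16) inclusive
  edge (8, 6)→(12, 8): d=(4,2) inclusive
    (4,3)@(9, 7): e=[52,22,2] → █
    (5,3)@(11, 7): e=[24,54,-2] → ·
    (3,4)@(7, 9): e=[60,2,14] → █
    (5,4)@(11, 9): e=[4,66,6] → █
    (6,4)@(13, 9): e=[-24,98,2] → ·
    (3,5)@(7, 11): e=[40,14,22] → █
    (5,5)@(11, 11): e=[-16,78,14] → ·
    (3,6)@(7, 13): e=[20,26,30] → █
    (4,6)@(9, 13): e=[-8,58,26] → ·
    (2,7)@(5, 15): e=[28,6,42] → █
    (3,7)@(7, 15): e=[0,38,38] → █  [on edge]
    (4,7)@(9, 15): e=[-28,70,34] → ·
  covered (10 px):
    · · · · · · ·
    · · · · · · ·
    · · · · · · ·
    · · · · █ · ·
    · · · █ █ █ ·
    · · · █ █ · ·
    · · · █ · · ·
    · · █ █ · · ·
    · · █ · · · ·
    · · · · · · ·
    · · · · · · ·
T2:
  2·area = 8
  edge (4, 6)→(0, 12): d=(-4,6) inclusive
  edge (0, 12)→(4, 4): d=(4,-8) inclusive
  edge (4, 4)→(4, 6): d=(0,2) inclusive
    (1,3)@(3, 7): e=[2,4,2] → █
    (2,3)@(5, 7): e=[-10,20,-2] → ·
    (1,4)@(3, 9): e=[-6,12,2] → ·
  covered (1 px):
    · · · · · · ·
    · · · · · · ·
    · · · · · · ·
    · █ · · · · ·
    · · · · · · ·
    · · · · · · ·
    · · · · · · ·
    · · · · · · ·
    · · · · · · ·
    · · · · · · ·
    · · · · · · ·
T3:
  2·area = 64
  edge (4, 18)→(8, 6): d=(4,-12) inclusive
  edge (8, 6)→(10, 16): d=(2,10) inclusive
  edge (10, 16)→(4, 18): d=(-6,2) inclusive
    (3,0)@(7, 1): e=[-32,0,96] → ·  [on edge]
    (4,1)@(9, 3): e=[0,-16,80] → ·  [on edge]
    (3,4)@(7, 9): e=[0,16,48] → █  [on edge]
    (4,4)@(9, 9): e=[24,-4,44] → ·
    (3,5)@(7, 11): e=[8,20,36] → █
    (4,5)@(9, 11): e=[32,0,32] → █  [on edge]
    (5,5)@(11, 11): e=[56,-20,28] → ·
    (3,6)@(7, 13): e=[16,24,24] → █
    (5,6)@(11, 13): e=[64,-16,16] → ·
    (2,7)@(5, 15): e=[0,48,16] → █  [on edge]
    (5,7)@(11, 15): e=[72,-12,4] → ·
    (6,7)@(13, 15): e=[96,-32,0] → ·  [on edge]
    (3,8)@(7, 17): e=[32,32,0] → █  [on edge]
    (0,9)@(1, 19): e=[-32,96,0] → ·  [on edge]
    (1,10)@(3, 21): e=[0,80,-16] → ·  [on edge]
    (5,10)@(11, 21): e=[96,0,-32] → ·  [on edge]
  covered (10 px):
    · · · · · · ·
    · · · · · · ·
    · · · · · · ·
    · · · · · · ·
    · · · █ · · ·
    · · · █ █ · ·
    · · · █ █ · ·
    · · █ █ █ · ·
    · · █ █ · · ·
    · · · · · · ·
    · · · · · · ·

Z-buffer (winner per pixel, '.' = empty):
  . . . . . . .
  . . . . . . .
  . . . . . . .
  . 2 . . 1 . .
  . 0 . 3 1 1 .
  . 0 0 3 3 . .
  . 0 0 3 3 . .
  . 0 3 3 3 . .
  . 0 3 3 0 . .
  . 0 0 . . . .
  . . . . . . .

Result: 3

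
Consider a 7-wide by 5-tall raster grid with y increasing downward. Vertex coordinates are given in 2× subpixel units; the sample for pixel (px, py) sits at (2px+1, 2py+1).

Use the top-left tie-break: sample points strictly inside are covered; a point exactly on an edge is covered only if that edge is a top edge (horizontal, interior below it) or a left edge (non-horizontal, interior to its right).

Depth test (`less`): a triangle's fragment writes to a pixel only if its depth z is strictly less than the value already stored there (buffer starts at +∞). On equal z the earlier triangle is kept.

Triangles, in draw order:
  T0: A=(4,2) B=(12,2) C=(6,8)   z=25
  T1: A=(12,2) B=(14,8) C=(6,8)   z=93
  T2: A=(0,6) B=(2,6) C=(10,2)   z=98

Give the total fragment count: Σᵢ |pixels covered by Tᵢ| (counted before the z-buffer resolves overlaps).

T0:
  2·area = 48
  edge (4, 2)→(12, 2): d=(8,0) top-left  bias=+0
  edge (12, 2)→(6, 8): d=(-6,6) right/bottom  bias=-1
  edge (6, 8)→(4, 2): d=(-2,-6) top-left  bias=+0
    (6,0)@(13, 1): e=[-8,0,56] → ·  [on edge]
    (2,1)@(5, 3): e=[8,36,4] → █
    (3,1)@(7, 3): e=[8,24,16] → █
    (4,1)@(9, 3): e=[8,12,28] → █
    (5,1)@(11, 3): e=[8,0,40] → ·  [on edge]
    (2,2)@(5, 5): e=[24,24,0] → █  [on edge]
    (4,2)@(9, 5): e=[24,0,24] → ·  [on edge]
    (2,3)@(5, 7): e=[40,12,-4] → ·
    (3,3)@(7, 7): e=[40,0,8] → ·  [on edge]
    (2,4)@(5, 9): e=[56,0,-8] → ·  [on edge]
  covered (5 px):
    · · · · · · ·
    · · █ █ █ · ·
    · · █ █ · · ·
    · · · · · · ·
    · · · · · · ·
T1:
  2·area = 48
  edge (12, 2)→(14, 8): d=(2,6) right/bottom  bias=-1
  edge (14, 8)→(6, 8): d=(-8,0) right/bottom  bias=-1
  edge (6, 8)→(12, 2): d=(6,-6) top-left  bias=+0
    (6,0)@(13, 1): e=[-8,56,0] → ·  [on edge]
    (5,1)@(11, 3): e=[8,40,0] → █  [on edge]
    (6,1)@(13, 3): e=[-4,40,12] → ·
    (4,2)@(9, 5): e=[24,24,0] → █  [on edge]
    (6,2)@(13, 5): e=[0,24,24] → ·  [on edge]
    (3,3)@(7, 7): e=[40,8,0] → █  [on edge]
    (6,3)@(13, 7): e=[4,8,36] → █
    (2,4)@(5, 9): e=[56,-8,0] → ·  [on edge]
    (3,4)@(7, 9): e=[44,-8,12] → ·
    (4,4)@(9, 9): e=[32,-8,24] → ·
    (5,4)@(11, 9): e=[20,-8,36] → ·
    (6,4)@(13, 9): e=[8,-8,48] → ·
  covered (7 px):
    · · · · · · ·
    · · · · · █ ·
    · · · · █ █ ·
    · · · █ █ █ █
    · · · · · · ·
T2:
  2·area = 8  (B↔C swapped to make it positive)
  edge (0, 6)→(10, 2): d=(10,-4) top-left  bias=+0
  edge (10, 2)→(2, 6): d=(-8,4) right/bottom  bias=-1
  edge (2, 6)→(0, 6): d=(-2,0) right/bottom  bias=-1
    (1,2)@(3, 5): e=[2,4,2] → █
    (2,2)@(5, 5): e=[10,-4,2] → ·
    (1,3)@(3, 7): e=[22,-12,-2] → ·
  covered (1 px):
    · · · · · · ·
    · · · · · · ·
    · █ · · · · ·
    · · · · · · ·
    · · · · · · ·

Result: 13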